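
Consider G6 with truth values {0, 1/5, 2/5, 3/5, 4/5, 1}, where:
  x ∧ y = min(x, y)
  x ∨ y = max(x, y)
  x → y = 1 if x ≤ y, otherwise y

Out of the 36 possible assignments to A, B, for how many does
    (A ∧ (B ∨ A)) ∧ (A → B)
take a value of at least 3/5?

9

value 1: 1 assignment (counts)
value 4/5: 3 assignments (counts)
value 3/5: 5 assignments (counts)
value 2/5: 7 assignments
value 1/5: 9 assignments
value 0: 11 assignments
So 9 of the 36 assignments meet the threshold.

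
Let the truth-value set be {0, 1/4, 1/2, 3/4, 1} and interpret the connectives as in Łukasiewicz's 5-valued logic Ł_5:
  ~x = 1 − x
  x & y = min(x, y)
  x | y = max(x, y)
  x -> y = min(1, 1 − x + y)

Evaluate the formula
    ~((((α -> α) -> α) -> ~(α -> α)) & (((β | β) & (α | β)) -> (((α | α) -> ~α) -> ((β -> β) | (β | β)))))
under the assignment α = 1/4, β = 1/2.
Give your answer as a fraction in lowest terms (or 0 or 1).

α -> α = 1/4 -> 1/4 = 1
(α -> α) -> α = 1 -> 1/4 = 1/4
α -> α = 1/4 -> 1/4 = 1
~(α -> α) = ~1 = 0
((α -> α) -> α) -> ~(α -> α) = 1/4 -> 0 = 3/4
β | β = 1/2 | 1/2 = 1/2
α | β = 1/4 | 1/2 = 1/2
(β | β) & (α | β) = 1/2 & 1/2 = 1/2
α | α = 1/4 | 1/4 = 1/4
~α = ~1/4 = 3/4
(α | α) -> ~α = 1/4 -> 3/4 = 1
β -> β = 1/2 -> 1/2 = 1
β | β = 1/2 | 1/2 = 1/2
(β -> β) | (β | β) = 1 | 1/2 = 1
((α | α) -> ~α) -> ((β -> β) | (β | β)) = 1 -> 1 = 1
((β | β) & (α | β)) -> (((α | α) -> ~α) -> ((β -> β) | (β | β))) = 1/2 -> 1 = 1
(((α -> α) -> α) -> ~(α -> α)) & (((β | β) & (α | β)) -> (((α | α) -> ~α) -> ((β -> β) | (β | β)))) = 3/4 & 1 = 3/4
~((((α -> α) -> α) -> ~(α -> α)) & (((β | β) & (α | β)) -> (((α | α) -> ~α) -> ((β -> β) | (β | β))))) = ~3/4 = 1/4

1/4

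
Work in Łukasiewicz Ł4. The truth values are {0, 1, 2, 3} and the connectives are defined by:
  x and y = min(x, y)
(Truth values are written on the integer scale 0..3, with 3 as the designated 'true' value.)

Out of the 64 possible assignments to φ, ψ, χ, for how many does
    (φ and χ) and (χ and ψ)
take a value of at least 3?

1

value 3: 1 assignment (counts)
value 2: 7 assignments
value 1: 19 assignments
value 0: 37 assignments
So 1 of the 64 assignments meets the threshold.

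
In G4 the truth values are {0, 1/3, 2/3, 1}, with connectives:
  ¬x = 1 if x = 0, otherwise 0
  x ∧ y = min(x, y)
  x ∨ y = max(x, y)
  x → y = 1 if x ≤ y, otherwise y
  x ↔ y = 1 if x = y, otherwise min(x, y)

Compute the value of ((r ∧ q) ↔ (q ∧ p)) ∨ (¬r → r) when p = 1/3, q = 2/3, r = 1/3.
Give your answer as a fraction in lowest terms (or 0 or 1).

r ∧ q = 1/3 ∧ 2/3 = 1/3
q ∧ p = 2/3 ∧ 1/3 = 1/3
(r ∧ q) ↔ (q ∧ p) = 1/3 ↔ 1/3 = 1
¬r = ¬1/3 = 0
¬r → r = 0 → 1/3 = 1
((r ∧ q) ↔ (q ∧ p)) ∨ (¬r → r) = 1 ∨ 1 = 1

1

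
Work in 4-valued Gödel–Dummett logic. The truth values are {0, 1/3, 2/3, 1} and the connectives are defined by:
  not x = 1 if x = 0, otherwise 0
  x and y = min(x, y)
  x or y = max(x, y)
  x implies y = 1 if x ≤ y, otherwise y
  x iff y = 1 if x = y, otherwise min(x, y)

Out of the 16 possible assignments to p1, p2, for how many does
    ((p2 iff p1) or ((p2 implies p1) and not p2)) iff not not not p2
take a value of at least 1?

p1 = 0, p2 = 0 ↦ 1  ≥
p1 = 0, p2 = 1/3 ↦ 1  ≥
p1 = 0, p2 = 2/3 ↦ 1  ≥
p1 = 0, p2 = 1 ↦ 1  ≥
p1 = 1/3, p2 = 0 ↦ 1  ≥
p1 = 1/3, p2 = 1/3 ↦ 0  <
p1 = 1/3, p2 = 2/3 ↦ 0  <
p1 = 1/3, p2 = 1 ↦ 0  <
p1 = 2/3, p2 = 0 ↦ 1  ≥
p1 = 2/3, p2 = 1/3 ↦ 0  <
p1 = 2/3, p2 = 2/3 ↦ 0  <
p1 = 2/3, p2 = 1 ↦ 0  <
p1 = 1, p2 = 0 ↦ 1  ≥
p1 = 1, p2 = 1/3 ↦ 0  <
p1 = 1, p2 = 2/3 ↦ 0  <
p1 = 1, p2 = 1 ↦ 0  <
So 7 of the 16 assignments meet the threshold.

7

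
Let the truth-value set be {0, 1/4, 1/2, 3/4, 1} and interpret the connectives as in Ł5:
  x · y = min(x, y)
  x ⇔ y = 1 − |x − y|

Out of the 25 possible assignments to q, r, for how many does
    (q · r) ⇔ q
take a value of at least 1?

value 1: 15 assignments (counts)
value 3/4: 4 assignments
value 1/2: 3 assignments
value 1/4: 2 assignments
value 0: 1 assignment
So 15 of the 25 assignments meet the threshold.

15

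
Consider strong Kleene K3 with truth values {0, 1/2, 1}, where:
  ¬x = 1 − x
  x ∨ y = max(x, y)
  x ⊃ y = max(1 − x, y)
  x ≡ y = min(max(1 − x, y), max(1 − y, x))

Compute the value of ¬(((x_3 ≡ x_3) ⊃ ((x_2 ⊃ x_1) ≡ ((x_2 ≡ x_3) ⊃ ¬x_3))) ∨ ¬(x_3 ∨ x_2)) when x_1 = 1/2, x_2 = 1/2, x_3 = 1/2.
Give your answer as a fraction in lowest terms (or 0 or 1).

1/2

x_3 ≡ x_3 = 1/2 ≡ 1/2 = 1/2
x_2 ⊃ x_1 = 1/2 ⊃ 1/2 = 1/2
x_2 ≡ x_3 = 1/2 ≡ 1/2 = 1/2
¬x_3 = ¬1/2 = 1/2
(x_2 ≡ x_3) ⊃ ¬x_3 = 1/2 ⊃ 1/2 = 1/2
(x_2 ⊃ x_1) ≡ ((x_2 ≡ x_3) ⊃ ¬x_3) = 1/2 ≡ 1/2 = 1/2
(x_3 ≡ x_3) ⊃ ((x_2 ⊃ x_1) ≡ ((x_2 ≡ x_3) ⊃ ¬x_3)) = 1/2 ⊃ 1/2 = 1/2
x_3 ∨ x_2 = 1/2 ∨ 1/2 = 1/2
¬(x_3 ∨ x_2) = ¬1/2 = 1/2
((x_3 ≡ x_3) ⊃ ((x_2 ⊃ x_1) ≡ ((x_2 ≡ x_3) ⊃ ¬x_3))) ∨ ¬(x_3 ∨ x_2) = 1/2 ∨ 1/2 = 1/2
¬(((x_3 ≡ x_3) ⊃ ((x_2 ⊃ x_1) ≡ ((x_2 ≡ x_3) ⊃ ¬x_3))) ∨ ¬(x_3 ∨ x_2)) = ¬1/2 = 1/2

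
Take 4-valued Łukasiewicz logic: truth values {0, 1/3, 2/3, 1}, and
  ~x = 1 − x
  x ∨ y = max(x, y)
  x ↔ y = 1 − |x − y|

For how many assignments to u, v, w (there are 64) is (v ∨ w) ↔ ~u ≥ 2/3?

value 1: 16 assignments (counts)
value 2/3: 24 assignments (counts)
value 1/3: 16 assignments
value 0: 8 assignments
So 40 of the 64 assignments meet the threshold.

40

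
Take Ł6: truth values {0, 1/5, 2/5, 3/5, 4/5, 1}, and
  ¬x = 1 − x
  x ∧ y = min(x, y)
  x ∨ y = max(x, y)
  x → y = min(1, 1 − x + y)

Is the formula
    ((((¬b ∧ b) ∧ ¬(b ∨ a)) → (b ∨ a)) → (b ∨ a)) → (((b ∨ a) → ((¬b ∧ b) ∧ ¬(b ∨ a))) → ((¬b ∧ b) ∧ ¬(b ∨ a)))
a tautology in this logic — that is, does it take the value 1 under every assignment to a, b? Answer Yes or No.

Yes

At a = 1/5, b = 1/5, for instance:
¬b = ¬1/5 = 4/5
¬b ∧ b = 4/5 ∧ 1/5 = 1/5
b ∨ a = 1/5 ∨ 1/5 = 1/5
¬(b ∨ a) = ¬1/5 = 4/5
(¬b ∧ b) ∧ ¬(b ∨ a) = 1/5 ∧ 4/5 = 1/5
b ∨ a = 1/5 ∨ 1/5 = 1/5
((¬b ∧ b) ∧ ¬(b ∨ a)) → (b ∨ a) = 1/5 → 1/5 = 1
(((¬b ∧ b) ∧ ¬(b ∨ a)) → (b ∨ a)) → (b ∨ a) = 1 → 1/5 = 1/5
(b ∨ a) → ((¬b ∧ b) ∧ ¬(b ∨ a)) = 1/5 → 1/5 = 1
((b ∨ a) → ((¬b ∧ b) ∧ ¬(b ∨ a))) → ((¬b ∧ b) ∧ ¬(b ∨ a)) = 1 → 1/5 = 1/5
((((¬b ∧ b) ∧ ¬(b ∨ a)) → (b ∨ a)) → (b ∨ a)) → (((b ∨ a) → ((¬b ∧ b) ∧ ¬(b ∨ a))) → ((¬b ∧ b) ∧ ¬(b ∨ a))) = 1/5 → 1/5 = 1
and checking the remaining 35 assignments likewise gives ≥ 1 in every case.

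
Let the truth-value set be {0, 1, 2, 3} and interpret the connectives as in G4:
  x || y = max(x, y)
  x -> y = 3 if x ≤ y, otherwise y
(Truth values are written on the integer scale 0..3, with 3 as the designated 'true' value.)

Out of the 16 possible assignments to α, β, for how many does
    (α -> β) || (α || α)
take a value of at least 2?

15

α = 0, β = 0 ↦ 3  ≥
α = 0, β = 1 ↦ 3  ≥
α = 0, β = 2 ↦ 3  ≥
α = 0, β = 3 ↦ 3  ≥
α = 1, β = 0 ↦ 1  <
α = 1, β = 1 ↦ 3  ≥
α = 1, β = 2 ↦ 3  ≥
α = 1, β = 3 ↦ 3  ≥
α = 2, β = 0 ↦ 2  ≥
α = 2, β = 1 ↦ 2  ≥
α = 2, β = 2 ↦ 3  ≥
α = 2, β = 3 ↦ 3  ≥
α = 3, β = 0 ↦ 3  ≥
α = 3, β = 1 ↦ 3  ≥
α = 3, β = 2 ↦ 3  ≥
α = 3, β = 3 ↦ 3  ≥
So 15 of the 16 assignments meet the threshold.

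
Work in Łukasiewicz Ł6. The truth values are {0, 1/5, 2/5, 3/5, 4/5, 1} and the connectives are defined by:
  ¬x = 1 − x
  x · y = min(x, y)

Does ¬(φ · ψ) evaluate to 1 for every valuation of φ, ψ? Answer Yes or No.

No

Counterexample: take φ = 1/5, ψ = 1/5.
φ · ψ = 1/5 · 1/5 = 1/5
¬(φ · ψ) = ¬1/5 = 4/5
This gives 4/5 ≠ 1.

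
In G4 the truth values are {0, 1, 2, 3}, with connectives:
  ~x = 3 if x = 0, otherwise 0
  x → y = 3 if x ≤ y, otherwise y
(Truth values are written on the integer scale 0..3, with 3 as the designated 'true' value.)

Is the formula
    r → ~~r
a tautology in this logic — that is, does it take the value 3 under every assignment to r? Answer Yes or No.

Yes

r = 0 ↦ 3
r = 1 ↦ 3
r = 2 ↦ 3
r = 3 ↦ 3
Every assignment gives a value ≥ 3.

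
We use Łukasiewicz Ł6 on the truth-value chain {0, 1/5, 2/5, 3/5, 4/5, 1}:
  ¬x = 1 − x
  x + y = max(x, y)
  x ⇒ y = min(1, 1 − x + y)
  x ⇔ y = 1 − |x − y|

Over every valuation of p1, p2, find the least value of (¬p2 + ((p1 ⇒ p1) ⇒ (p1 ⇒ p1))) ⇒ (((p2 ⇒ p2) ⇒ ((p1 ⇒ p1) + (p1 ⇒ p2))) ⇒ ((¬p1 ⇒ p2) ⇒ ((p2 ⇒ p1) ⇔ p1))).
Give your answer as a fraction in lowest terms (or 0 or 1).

3/5

Take p1 = 2/5, p2 = 2/5:
¬p2 = ¬2/5 = 3/5
p1 ⇒ p1 = 2/5 ⇒ 2/5 = 1
p1 ⇒ p1 = 2/5 ⇒ 2/5 = 1
(p1 ⇒ p1) ⇒ (p1 ⇒ p1) = 1 ⇒ 1 = 1
¬p2 + ((p1 ⇒ p1) ⇒ (p1 ⇒ p1)) = 3/5 + 1 = 1
p2 ⇒ p2 = 2/5 ⇒ 2/5 = 1
p1 ⇒ p1 = 2/5 ⇒ 2/5 = 1
p1 ⇒ p2 = 2/5 ⇒ 2/5 = 1
(p1 ⇒ p1) + (p1 ⇒ p2) = 1 + 1 = 1
(p2 ⇒ p2) ⇒ ((p1 ⇒ p1) + (p1 ⇒ p2)) = 1 ⇒ 1 = 1
¬p1 = ¬2/5 = 3/5
¬p1 ⇒ p2 = 3/5 ⇒ 2/5 = 4/5
p2 ⇒ p1 = 2/5 ⇒ 2/5 = 1
(p2 ⇒ p1) ⇔ p1 = 1 ⇔ 2/5 = 2/5
(¬p1 ⇒ p2) ⇒ ((p2 ⇒ p1) ⇔ p1) = 4/5 ⇒ 2/5 = 3/5
((p2 ⇒ p2) ⇒ ((p1 ⇒ p1) + (p1 ⇒ p2))) ⇒ ((¬p1 ⇒ p2) ⇒ ((p2 ⇒ p1) ⇔ p1)) = 1 ⇒ 3/5 = 3/5
(¬p2 + ((p1 ⇒ p1) ⇒ (p1 ⇒ p1))) ⇒ (((p2 ⇒ p2) ⇒ ((p1 ⇒ p1) + (p1 ⇒ p2))) ⇒ ((¬p1 ⇒ p2) ⇒ ((p2 ⇒ p1) ⇔ p1))) = 1 ⇒ 3/5 = 3/5
No assignment yields a value below 3/5, so this is the minimum.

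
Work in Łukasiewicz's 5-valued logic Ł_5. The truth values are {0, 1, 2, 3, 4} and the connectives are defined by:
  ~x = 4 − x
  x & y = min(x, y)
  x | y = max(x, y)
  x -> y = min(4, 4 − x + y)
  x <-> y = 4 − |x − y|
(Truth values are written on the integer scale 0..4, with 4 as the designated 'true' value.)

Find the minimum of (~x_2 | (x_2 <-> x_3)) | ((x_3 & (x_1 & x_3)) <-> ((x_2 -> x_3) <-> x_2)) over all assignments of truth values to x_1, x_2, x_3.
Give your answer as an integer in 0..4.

Take x_1 = 0, x_2 = 2, x_3 = 0:
~x_2 = ~2 = 2
x_2 <-> x_3 = 2 <-> 0 = 2
~x_2 | (x_2 <-> x_3) = 2 | 2 = 2
x_1 & x_3 = 0 & 0 = 0
x_3 & (x_1 & x_3) = 0 & 0 = 0
x_2 -> x_3 = 2 -> 0 = 2
(x_2 -> x_3) <-> x_2 = 2 <-> 2 = 4
(x_3 & (x_1 & x_3)) <-> ((x_2 -> x_3) <-> x_2) = 0 <-> 4 = 0
(~x_2 | (x_2 <-> x_3)) | ((x_3 & (x_1 & x_3)) <-> ((x_2 -> x_3) <-> x_2)) = 2 | 0 = 2
No assignment yields a value below 2, so this is the minimum.

2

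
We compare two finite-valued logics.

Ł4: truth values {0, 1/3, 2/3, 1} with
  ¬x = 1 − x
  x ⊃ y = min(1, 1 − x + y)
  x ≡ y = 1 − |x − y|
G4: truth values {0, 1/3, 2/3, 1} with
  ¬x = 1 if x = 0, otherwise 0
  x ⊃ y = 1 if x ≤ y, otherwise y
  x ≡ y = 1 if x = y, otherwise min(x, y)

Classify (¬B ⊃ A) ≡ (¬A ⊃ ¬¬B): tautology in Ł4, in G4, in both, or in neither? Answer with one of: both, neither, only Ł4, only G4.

In Ł4: every assignment gives 1 — tautology.
In G4: at A = 1/3, B = 0 the value is 1/3 — not a tautology.

only Ł4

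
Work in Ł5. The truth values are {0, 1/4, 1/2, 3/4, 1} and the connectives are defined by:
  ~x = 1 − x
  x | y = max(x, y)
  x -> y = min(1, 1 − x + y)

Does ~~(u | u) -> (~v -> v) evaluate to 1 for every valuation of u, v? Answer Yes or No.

No

Counterexample: take u = 1/4, v = 0.
u | u = 1/4 | 1/4 = 1/4
~(u | u) = ~1/4 = 3/4
~~(u | u) = ~3/4 = 1/4
~v = ~0 = 1
~v -> v = 1 -> 0 = 0
~~(u | u) -> (~v -> v) = 1/4 -> 0 = 3/4
This gives 3/4 ≠ 1.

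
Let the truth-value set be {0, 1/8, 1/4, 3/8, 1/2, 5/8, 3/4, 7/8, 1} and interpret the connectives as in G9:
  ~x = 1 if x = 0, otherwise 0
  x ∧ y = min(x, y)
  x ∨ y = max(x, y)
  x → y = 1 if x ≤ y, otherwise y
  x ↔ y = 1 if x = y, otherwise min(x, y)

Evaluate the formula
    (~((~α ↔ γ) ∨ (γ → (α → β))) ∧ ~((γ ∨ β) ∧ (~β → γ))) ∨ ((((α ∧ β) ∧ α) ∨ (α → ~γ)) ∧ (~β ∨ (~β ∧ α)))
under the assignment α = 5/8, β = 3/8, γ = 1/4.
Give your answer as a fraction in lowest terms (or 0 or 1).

~α = ~5/8 = 0
~α ↔ γ = 0 ↔ 1/4 = 0
α → β = 5/8 → 3/8 = 3/8
γ → (α → β) = 1/4 → 3/8 = 1
(~α ↔ γ) ∨ (γ → (α → β)) = 0 ∨ 1 = 1
~((~α ↔ γ) ∨ (γ → (α → β))) = ~1 = 0
γ ∨ β = 1/4 ∨ 3/8 = 3/8
~β = ~3/8 = 0
~β → γ = 0 → 1/4 = 1
(γ ∨ β) ∧ (~β → γ) = 3/8 ∧ 1 = 3/8
~((γ ∨ β) ∧ (~β → γ)) = ~3/8 = 0
~((~α ↔ γ) ∨ (γ → (α → β))) ∧ ~((γ ∨ β) ∧ (~β → γ)) = 0 ∧ 0 = 0
α ∧ β = 5/8 ∧ 3/8 = 3/8
(α ∧ β) ∧ α = 3/8 ∧ 5/8 = 3/8
~γ = ~1/4 = 0
α → ~γ = 5/8 → 0 = 0
((α ∧ β) ∧ α) ∨ (α → ~γ) = 3/8 ∨ 0 = 3/8
~β = ~3/8 = 0
~β = ~3/8 = 0
~β ∧ α = 0 ∧ 5/8 = 0
~β ∨ (~β ∧ α) = 0 ∨ 0 = 0
(((α ∧ β) ∧ α) ∨ (α → ~γ)) ∧ (~β ∨ (~β ∧ α)) = 3/8 ∧ 0 = 0
(~((~α ↔ γ) ∨ (γ → (α → β))) ∧ ~((γ ∨ β) ∧ (~β → γ))) ∨ ((((α ∧ β) ∧ α) ∨ (α → ~γ)) ∧ (~β ∨ (~β ∧ α))) = 0 ∨ 0 = 0

0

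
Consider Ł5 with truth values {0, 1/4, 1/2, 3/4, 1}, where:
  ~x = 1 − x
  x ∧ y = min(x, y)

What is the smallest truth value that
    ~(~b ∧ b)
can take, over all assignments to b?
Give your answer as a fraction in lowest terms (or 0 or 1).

Take b = 1/2:
~b = ~1/2 = 1/2
~b ∧ b = 1/2 ∧ 1/2 = 1/2
~(~b ∧ b) = ~1/2 = 1/2
No assignment yields a value below 1/2, so this is the minimum.

1/2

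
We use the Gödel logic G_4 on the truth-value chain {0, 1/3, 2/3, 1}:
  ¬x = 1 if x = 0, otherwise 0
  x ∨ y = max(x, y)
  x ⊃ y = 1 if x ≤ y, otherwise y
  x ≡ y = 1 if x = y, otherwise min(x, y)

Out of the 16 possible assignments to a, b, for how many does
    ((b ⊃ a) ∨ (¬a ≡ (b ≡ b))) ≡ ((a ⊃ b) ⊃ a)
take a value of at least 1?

10

a = 0, b = 0 ↦ 0  <
a = 0, b = 1/3 ↦ 0  <
a = 0, b = 2/3 ↦ 0  <
a = 0, b = 1 ↦ 0  <
a = 1/3, b = 0 ↦ 1  ≥
a = 1/3, b = 1/3 ↦ 1/3  <
a = 1/3, b = 2/3 ↦ 1  ≥
a = 1/3, b = 1 ↦ 1  ≥
a = 2/3, b = 0 ↦ 1  ≥
a = 2/3, b = 1/3 ↦ 1  ≥
a = 2/3, b = 2/3 ↦ 2/3  <
a = 2/3, b = 1 ↦ 1  ≥
a = 1, b = 0 ↦ 1  ≥
a = 1, b = 1/3 ↦ 1  ≥
a = 1, b = 2/3 ↦ 1  ≥
a = 1, b = 1 ↦ 1  ≥
So 10 of the 16 assignments meet the threshold.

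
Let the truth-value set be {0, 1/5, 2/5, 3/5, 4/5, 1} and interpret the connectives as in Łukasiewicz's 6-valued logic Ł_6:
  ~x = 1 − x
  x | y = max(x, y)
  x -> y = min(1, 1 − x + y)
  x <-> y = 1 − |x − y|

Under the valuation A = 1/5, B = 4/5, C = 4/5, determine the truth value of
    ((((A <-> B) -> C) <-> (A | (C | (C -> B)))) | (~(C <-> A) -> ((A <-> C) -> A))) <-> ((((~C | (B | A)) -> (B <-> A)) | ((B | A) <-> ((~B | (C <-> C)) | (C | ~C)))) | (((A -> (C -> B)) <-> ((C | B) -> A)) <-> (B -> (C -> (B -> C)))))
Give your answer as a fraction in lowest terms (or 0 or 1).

A <-> B = 1/5 <-> 4/5 = 2/5
(A <-> B) -> C = 2/5 -> 4/5 = 1
C -> B = 4/5 -> 4/5 = 1
C | (C -> B) = 4/5 | 1 = 1
A | (C | (C -> B)) = 1/5 | 1 = 1
((A <-> B) -> C) <-> (A | (C | (C -> B))) = 1 <-> 1 = 1
C <-> A = 4/5 <-> 1/5 = 2/5
~(C <-> A) = ~2/5 = 3/5
A <-> C = 1/5 <-> 4/5 = 2/5
(A <-> C) -> A = 2/5 -> 1/5 = 4/5
~(C <-> A) -> ((A <-> C) -> A) = 3/5 -> 4/5 = 1
(((A <-> B) -> C) <-> (A | (C | (C -> B)))) | (~(C <-> A) -> ((A <-> C) -> A)) = 1 | 1 = 1
~C = ~4/5 = 1/5
B | A = 4/5 | 1/5 = 4/5
~C | (B | A) = 1/5 | 4/5 = 4/5
B <-> A = 4/5 <-> 1/5 = 2/5
(~C | (B | A)) -> (B <-> A) = 4/5 -> 2/5 = 3/5
B | A = 4/5 | 1/5 = 4/5
~B = ~4/5 = 1/5
C <-> C = 4/5 <-> 4/5 = 1
~B | (C <-> C) = 1/5 | 1 = 1
~C = ~4/5 = 1/5
C | ~C = 4/5 | 1/5 = 4/5
(~B | (C <-> C)) | (C | ~C) = 1 | 4/5 = 1
(B | A) <-> ((~B | (C <-> C)) | (C | ~C)) = 4/5 <-> 1 = 4/5
((~C | (B | A)) -> (B <-> A)) | ((B | A) <-> ((~B | (C <-> C)) | (C | ~C))) = 3/5 | 4/5 = 4/5
C -> B = 4/5 -> 4/5 = 1
A -> (C -> B) = 1/5 -> 1 = 1
C | B = 4/5 | 4/5 = 4/5
(C | B) -> A = 4/5 -> 1/5 = 2/5
(A -> (C -> B)) <-> ((C | B) -> A) = 1 <-> 2/5 = 2/5
B -> C = 4/5 -> 4/5 = 1
C -> (B -> C) = 4/5 -> 1 = 1
B -> (C -> (B -> C)) = 4/5 -> 1 = 1
((A -> (C -> B)) <-> ((C | B) -> A)) <-> (B -> (C -> (B -> C))) = 2/5 <-> 1 = 2/5
(((~C | (B | A)) -> (B <-> A)) | ((B | A) <-> ((~B | (C <-> C)) | (C | ~C)))) | (((A -> (C -> B)) <-> ((C | B) -> A)) <-> (B -> (C -> (B -> C)))) = 4/5 | 2/5 = 4/5
((((A <-> B) -> C) <-> (A | (C | (C -> B)))) | (~(C <-> A) -> ((A <-> C) -> A))) <-> ((((~C | (B | A)) -> (B <-> A)) | ((B | A) <-> ((~B | (C <-> C)) | (C | ~C)))) | (((A -> (C -> B)) <-> ((C | B) -> A)) <-> (B -> (C -> (B -> C))))) = 1 <-> 4/5 = 4/5

4/5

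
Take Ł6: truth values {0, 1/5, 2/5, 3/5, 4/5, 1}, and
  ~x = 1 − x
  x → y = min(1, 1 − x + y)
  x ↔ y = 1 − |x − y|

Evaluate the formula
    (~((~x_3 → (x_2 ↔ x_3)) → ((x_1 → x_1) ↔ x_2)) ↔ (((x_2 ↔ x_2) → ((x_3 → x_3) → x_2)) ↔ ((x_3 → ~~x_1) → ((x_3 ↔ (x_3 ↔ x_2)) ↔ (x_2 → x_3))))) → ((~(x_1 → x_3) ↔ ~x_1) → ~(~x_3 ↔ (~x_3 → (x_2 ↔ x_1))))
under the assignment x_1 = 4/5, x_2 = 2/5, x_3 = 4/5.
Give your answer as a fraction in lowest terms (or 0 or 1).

1

~x_3 = ~4/5 = 1/5
x_2 ↔ x_3 = 2/5 ↔ 4/5 = 3/5
~x_3 → (x_2 ↔ x_3) = 1/5 → 3/5 = 1
x_1 → x_1 = 4/5 → 4/5 = 1
(x_1 → x_1) ↔ x_2 = 1 ↔ 2/5 = 2/5
(~x_3 → (x_2 ↔ x_3)) → ((x_1 → x_1) ↔ x_2) = 1 → 2/5 = 2/5
~((~x_3 → (x_2 ↔ x_3)) → ((x_1 → x_1) ↔ x_2)) = ~2/5 = 3/5
x_2 ↔ x_2 = 2/5 ↔ 2/5 = 1
x_3 → x_3 = 4/5 → 4/5 = 1
(x_3 → x_3) → x_2 = 1 → 2/5 = 2/5
(x_2 ↔ x_2) → ((x_3 → x_3) → x_2) = 1 → 2/5 = 2/5
~x_1 = ~4/5 = 1/5
~~x_1 = ~1/5 = 4/5
x_3 → ~~x_1 = 4/5 → 4/5 = 1
x_3 ↔ x_2 = 4/5 ↔ 2/5 = 3/5
x_3 ↔ (x_3 ↔ x_2) = 4/5 ↔ 3/5 = 4/5
x_2 → x_3 = 2/5 → 4/5 = 1
(x_3 ↔ (x_3 ↔ x_2)) ↔ (x_2 → x_3) = 4/5 ↔ 1 = 4/5
(x_3 → ~~x_1) → ((x_3 ↔ (x_3 ↔ x_2)) ↔ (x_2 → x_3)) = 1 → 4/5 = 4/5
((x_2 ↔ x_2) → ((x_3 → x_3) → x_2)) ↔ ((x_3 → ~~x_1) → ((x_3 ↔ (x_3 ↔ x_2)) ↔ (x_2 → x_3))) = 2/5 ↔ 4/5 = 3/5
~((~x_3 → (x_2 ↔ x_3)) → ((x_1 → x_1) ↔ x_2)) ↔ (((x_2 ↔ x_2) → ((x_3 → x_3) → x_2)) ↔ ((x_3 → ~~x_1) → ((x_3 ↔ (x_3 ↔ x_2)) ↔ (x_2 → x_3)))) = 3/5 ↔ 3/5 = 1
x_1 → x_3 = 4/5 → 4/5 = 1
~(x_1 → x_3) = ~1 = 0
~x_1 = ~4/5 = 1/5
~(x_1 → x_3) ↔ ~x_1 = 0 ↔ 1/5 = 4/5
~x_3 = ~4/5 = 1/5
~x_3 = ~4/5 = 1/5
x_2 ↔ x_1 = 2/5 ↔ 4/5 = 3/5
~x_3 → (x_2 ↔ x_1) = 1/5 → 3/5 = 1
~x_3 ↔ (~x_3 → (x_2 ↔ x_1)) = 1/5 ↔ 1 = 1/5
~(~x_3 ↔ (~x_3 → (x_2 ↔ x_1))) = ~1/5 = 4/5
(~(x_1 → x_3) ↔ ~x_1) → ~(~x_3 ↔ (~x_3 → (x_2 ↔ x_1))) = 4/5 → 4/5 = 1
(~((~x_3 → (x_2 ↔ x_3)) → ((x_1 → x_1) ↔ x_2)) ↔ (((x_2 ↔ x_2) → ((x_3 → x_3) → x_2)) ↔ ((x_3 → ~~x_1) → ((x_3 ↔ (x_3 ↔ x_2)) ↔ (x_2 → x_3))))) → ((~(x_1 → x_3) ↔ ~x_1) → ~(~x_3 ↔ (~x_3 → (x_2 ↔ x_1)))) = 1 → 1 = 1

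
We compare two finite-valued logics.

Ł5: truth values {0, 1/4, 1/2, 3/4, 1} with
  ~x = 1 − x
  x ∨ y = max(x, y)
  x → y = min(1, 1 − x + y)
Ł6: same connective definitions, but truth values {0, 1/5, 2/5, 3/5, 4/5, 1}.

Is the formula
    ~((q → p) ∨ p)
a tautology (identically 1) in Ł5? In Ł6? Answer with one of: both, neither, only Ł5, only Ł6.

neither

In Ł5: at p = 0, q = 0 the value is 0 — not a tautology.
In Ł6: at p = 0, q = 0 the value is 0 — not a tautology.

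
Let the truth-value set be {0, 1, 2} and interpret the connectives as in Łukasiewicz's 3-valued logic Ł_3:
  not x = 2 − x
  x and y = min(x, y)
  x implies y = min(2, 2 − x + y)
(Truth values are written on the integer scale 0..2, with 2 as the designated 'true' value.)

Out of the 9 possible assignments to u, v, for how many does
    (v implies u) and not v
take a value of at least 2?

u = 0, v = 0 ↦ 2  ≥
u = 0, v = 1 ↦ 1  <
u = 0, v = 2 ↦ 0  <
u = 1, v = 0 ↦ 2  ≥
u = 1, v = 1 ↦ 1  <
u = 1, v = 2 ↦ 0  <
u = 2, v = 0 ↦ 2  ≥
u = 2, v = 1 ↦ 1  <
u = 2, v = 2 ↦ 0  <
So 3 of the 9 assignments meet the threshold.

3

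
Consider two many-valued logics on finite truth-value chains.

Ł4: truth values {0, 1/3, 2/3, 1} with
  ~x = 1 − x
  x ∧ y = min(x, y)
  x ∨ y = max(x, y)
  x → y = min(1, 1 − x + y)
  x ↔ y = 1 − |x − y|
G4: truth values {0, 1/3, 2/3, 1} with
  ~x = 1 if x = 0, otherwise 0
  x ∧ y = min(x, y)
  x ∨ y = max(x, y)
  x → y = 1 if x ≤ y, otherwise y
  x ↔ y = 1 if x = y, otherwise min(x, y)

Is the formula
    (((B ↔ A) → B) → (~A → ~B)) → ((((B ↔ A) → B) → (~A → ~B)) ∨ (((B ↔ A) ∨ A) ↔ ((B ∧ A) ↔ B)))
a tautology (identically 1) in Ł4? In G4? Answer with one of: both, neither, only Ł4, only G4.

both

In Ł4: every assignment gives 1 — tautology.
In G4: every assignment gives 1 — tautology.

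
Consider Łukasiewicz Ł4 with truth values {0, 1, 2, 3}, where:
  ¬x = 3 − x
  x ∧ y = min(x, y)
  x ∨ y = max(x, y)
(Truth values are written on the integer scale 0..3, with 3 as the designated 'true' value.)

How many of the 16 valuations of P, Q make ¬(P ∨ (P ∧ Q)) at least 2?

8

P = 0, Q = 0 ↦ 3  ≥
P = 0, Q = 1 ↦ 3  ≥
P = 0, Q = 2 ↦ 3  ≥
P = 0, Q = 3 ↦ 3  ≥
P = 1, Q = 0 ↦ 2  ≥
P = 1, Q = 1 ↦ 2  ≥
P = 1, Q = 2 ↦ 2  ≥
P = 1, Q = 3 ↦ 2  ≥
P = 2, Q = 0 ↦ 1  <
P = 2, Q = 1 ↦ 1  <
P = 2, Q = 2 ↦ 1  <
P = 2, Q = 3 ↦ 1  <
P = 3, Q = 0 ↦ 0  <
P = 3, Q = 1 ↦ 0  <
P = 3, Q = 2 ↦ 0  <
P = 3, Q = 3 ↦ 0  <
So 8 of the 16 assignments meet the threshold.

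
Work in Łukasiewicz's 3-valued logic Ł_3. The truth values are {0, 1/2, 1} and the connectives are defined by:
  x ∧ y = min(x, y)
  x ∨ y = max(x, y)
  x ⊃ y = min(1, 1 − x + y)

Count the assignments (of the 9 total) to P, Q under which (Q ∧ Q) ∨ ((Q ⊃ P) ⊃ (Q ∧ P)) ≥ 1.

3

P = 0, Q = 0 ↦ 0  <
P = 0, Q = 1/2 ↦ 1/2  <
P = 0, Q = 1 ↦ 1  ≥
P = 1/2, Q = 0 ↦ 0  <
P = 1/2, Q = 1/2 ↦ 1/2  <
P = 1/2, Q = 1 ↦ 1  ≥
P = 1, Q = 0 ↦ 0  <
P = 1, Q = 1/2 ↦ 1/2  <
P = 1, Q = 1 ↦ 1  ≥
So 3 of the 9 assignments meet the threshold.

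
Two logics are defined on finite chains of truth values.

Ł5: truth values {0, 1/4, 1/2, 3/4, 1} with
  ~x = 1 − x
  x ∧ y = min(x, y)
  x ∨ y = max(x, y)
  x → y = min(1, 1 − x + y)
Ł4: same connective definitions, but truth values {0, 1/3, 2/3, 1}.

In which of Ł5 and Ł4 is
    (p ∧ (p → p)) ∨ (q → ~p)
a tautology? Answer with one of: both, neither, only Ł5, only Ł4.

In Ł5: at p = 1/4, q = 1 the value is 3/4 — not a tautology.
In Ł4: at p = 1/3, q = 1 the value is 2/3 — not a tautology.

neither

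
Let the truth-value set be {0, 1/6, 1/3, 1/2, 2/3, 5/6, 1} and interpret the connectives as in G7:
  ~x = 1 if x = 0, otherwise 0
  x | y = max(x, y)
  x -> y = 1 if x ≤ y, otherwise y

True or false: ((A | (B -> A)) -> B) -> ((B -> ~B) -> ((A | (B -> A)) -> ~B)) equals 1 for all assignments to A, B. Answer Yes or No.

Yes

At A = 1, B = 1/3, for instance:
B -> A = 1/3 -> 1 = 1
A | (B -> A) = 1 | 1 = 1
(A | (B -> A)) -> B = 1 -> 1/3 = 1/3
~B = ~1/3 = 0
B -> ~B = 1/3 -> 0 = 0
(A | (B -> A)) -> ~B = 1 -> 0 = 0
(B -> ~B) -> ((A | (B -> A)) -> ~B) = 0 -> 0 = 1
((A | (B -> A)) -> B) -> ((B -> ~B) -> ((A | (B -> A)) -> ~B)) = 1/3 -> 1 = 1
and checking the remaining 48 assignments likewise gives ≥ 1 in every case.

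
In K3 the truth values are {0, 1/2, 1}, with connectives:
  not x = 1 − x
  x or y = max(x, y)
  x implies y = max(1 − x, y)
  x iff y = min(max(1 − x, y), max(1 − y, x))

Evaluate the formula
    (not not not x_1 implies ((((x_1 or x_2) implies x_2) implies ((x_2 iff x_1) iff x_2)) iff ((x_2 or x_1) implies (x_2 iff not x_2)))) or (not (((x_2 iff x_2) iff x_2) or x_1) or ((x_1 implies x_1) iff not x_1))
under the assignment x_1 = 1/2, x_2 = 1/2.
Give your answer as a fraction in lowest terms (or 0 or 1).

1/2

not x_1 = not 1/2 = 1/2
not not x_1 = not 1/2 = 1/2
not not not x_1 = not 1/2 = 1/2
x_1 or x_2 = 1/2 or 1/2 = 1/2
(x_1 or x_2) implies x_2 = 1/2 implies 1/2 = 1/2
x_2 iff x_1 = 1/2 iff 1/2 = 1/2
(x_2 iff x_1) iff x_2 = 1/2 iff 1/2 = 1/2
((x_1 or x_2) implies x_2) implies ((x_2 iff x_1) iff x_2) = 1/2 implies 1/2 = 1/2
x_2 or x_1 = 1/2 or 1/2 = 1/2
not x_2 = not 1/2 = 1/2
x_2 iff not x_2 = 1/2 iff 1/2 = 1/2
(x_2 or x_1) implies (x_2 iff not x_2) = 1/2 implies 1/2 = 1/2
(((x_1 or x_2) implies x_2) implies ((x_2 iff x_1) iff x_2)) iff ((x_2 or x_1) implies (x_2 iff not x_2)) = 1/2 iff 1/2 = 1/2
not not not x_1 implies ((((x_1 or x_2) implies x_2) implies ((x_2 iff x_1) iff x_2)) iff ((x_2 or x_1) implies (x_2 iff not x_2))) = 1/2 implies 1/2 = 1/2
x_2 iff x_2 = 1/2 iff 1/2 = 1/2
(x_2 iff x_2) iff x_2 = 1/2 iff 1/2 = 1/2
((x_2 iff x_2) iff x_2) or x_1 = 1/2 or 1/2 = 1/2
not (((x_2 iff x_2) iff x_2) or x_1) = not 1/2 = 1/2
x_1 implies x_1 = 1/2 implies 1/2 = 1/2
not x_1 = not 1/2 = 1/2
(x_1 implies x_1) iff not x_1 = 1/2 iff 1/2 = 1/2
not (((x_2 iff x_2) iff x_2) or x_1) or ((x_1 implies x_1) iff not x_1) = 1/2 or 1/2 = 1/2
(not not not x_1 implies ((((x_1 or x_2) implies x_2) implies ((x_2 iff x_1) iff x_2)) iff ((x_2 or x_1) implies (x_2 iff not x_2)))) or (not (((x_2 iff x_2) iff x_2) or x_1) or ((x_1 implies x_1) iff not x_1)) = 1/2 or 1/2 = 1/2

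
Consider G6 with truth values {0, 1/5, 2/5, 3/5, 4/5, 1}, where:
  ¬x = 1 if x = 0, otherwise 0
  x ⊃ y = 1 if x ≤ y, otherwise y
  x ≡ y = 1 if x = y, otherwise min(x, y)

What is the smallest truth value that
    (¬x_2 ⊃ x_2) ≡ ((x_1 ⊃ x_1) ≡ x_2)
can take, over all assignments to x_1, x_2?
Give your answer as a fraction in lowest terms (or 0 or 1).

1/5

Take x_1 = 0, x_2 = 1/5:
¬x_2 = ¬1/5 = 0
¬x_2 ⊃ x_2 = 0 ⊃ 1/5 = 1
x_1 ⊃ x_1 = 0 ⊃ 0 = 1
(x_1 ⊃ x_1) ≡ x_2 = 1 ≡ 1/5 = 1/5
(¬x_2 ⊃ x_2) ≡ ((x_1 ⊃ x_1) ≡ x_2) = 1 ≡ 1/5 = 1/5
No assignment yields a value below 1/5, so this is the minimum.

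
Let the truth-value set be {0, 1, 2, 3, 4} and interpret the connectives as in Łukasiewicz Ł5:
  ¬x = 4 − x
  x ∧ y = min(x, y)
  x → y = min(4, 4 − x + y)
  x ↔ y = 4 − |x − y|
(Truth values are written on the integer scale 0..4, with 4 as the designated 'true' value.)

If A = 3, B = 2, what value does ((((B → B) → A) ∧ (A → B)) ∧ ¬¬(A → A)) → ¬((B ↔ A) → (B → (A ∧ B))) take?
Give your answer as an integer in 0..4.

B → B = 2 → 2 = 4
(B → B) → A = 4 → 3 = 3
A → B = 3 → 2 = 3
((B → B) → A) ∧ (A → B) = 3 ∧ 3 = 3
A → A = 3 → 3 = 4
¬(A → A) = ¬4 = 0
¬¬(A → A) = ¬0 = 4
(((B → B) → A) ∧ (A → B)) ∧ ¬¬(A → A) = 3 ∧ 4 = 3
B ↔ A = 2 ↔ 3 = 3
A ∧ B = 3 ∧ 2 = 2
B → (A ∧ B) = 2 → 2 = 4
(B ↔ A) → (B → (A ∧ B)) = 3 → 4 = 4
¬((B ↔ A) → (B → (A ∧ B))) = ¬4 = 0
((((B → B) → A) ∧ (A → B)) ∧ ¬¬(A → A)) → ¬((B ↔ A) → (B → (A ∧ B))) = 3 → 0 = 1

1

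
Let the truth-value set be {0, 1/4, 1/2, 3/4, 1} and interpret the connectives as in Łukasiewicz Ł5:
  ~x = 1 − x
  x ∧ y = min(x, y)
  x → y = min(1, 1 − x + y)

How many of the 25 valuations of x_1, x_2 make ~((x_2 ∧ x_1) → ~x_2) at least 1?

value 1: 1 assignment (counts)
value 3/4: 1 assignment
value 1/2: 3 assignments
value 1/4: 2 assignments
value 0: 18 assignments
So 1 of the 25 assignments meets the threshold.

1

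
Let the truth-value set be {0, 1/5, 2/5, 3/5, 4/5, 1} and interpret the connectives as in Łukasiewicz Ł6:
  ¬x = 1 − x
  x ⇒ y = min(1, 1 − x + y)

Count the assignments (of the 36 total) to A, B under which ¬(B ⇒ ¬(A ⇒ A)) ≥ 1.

6

value 1: 6 assignments (counts)
value 4/5: 6 assignments
value 3/5: 6 assignments
value 2/5: 6 assignments
value 1/5: 6 assignments
value 0: 6 assignments
So 6 of the 36 assignments meet the threshold.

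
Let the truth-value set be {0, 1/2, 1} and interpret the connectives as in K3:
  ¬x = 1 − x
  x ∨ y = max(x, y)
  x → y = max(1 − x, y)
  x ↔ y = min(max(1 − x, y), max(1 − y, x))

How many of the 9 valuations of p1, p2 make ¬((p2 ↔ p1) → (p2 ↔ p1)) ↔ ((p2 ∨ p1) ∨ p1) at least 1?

1

p1 = 0, p2 = 0 ↦ 1  ≥
p1 = 0, p2 = 1/2 ↦ 1/2  <
p1 = 0, p2 = 1 ↦ 0  <
p1 = 1/2, p2 = 0 ↦ 1/2  <
p1 = 1/2, p2 = 1/2 ↦ 1/2  <
p1 = 1/2, p2 = 1 ↦ 1/2  <
p1 = 1, p2 = 0 ↦ 0  <
p1 = 1, p2 = 1/2 ↦ 1/2  <
p1 = 1, p2 = 1 ↦ 0  <
So 1 of the 9 assignments meets the threshold.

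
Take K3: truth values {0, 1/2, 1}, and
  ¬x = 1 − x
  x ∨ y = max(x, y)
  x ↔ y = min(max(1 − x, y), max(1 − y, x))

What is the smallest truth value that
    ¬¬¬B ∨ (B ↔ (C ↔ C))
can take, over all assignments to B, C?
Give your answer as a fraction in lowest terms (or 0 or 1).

Take B = 1/2, C = 0:
¬B = ¬1/2 = 1/2
¬¬B = ¬1/2 = 1/2
¬¬¬B = ¬1/2 = 1/2
C ↔ C = 0 ↔ 0 = 1
B ↔ (C ↔ C) = 1/2 ↔ 1 = 1/2
¬¬¬B ∨ (B ↔ (C ↔ C)) = 1/2 ∨ 1/2 = 1/2
No assignment yields a value below 1/2, so this is the minimum.

1/2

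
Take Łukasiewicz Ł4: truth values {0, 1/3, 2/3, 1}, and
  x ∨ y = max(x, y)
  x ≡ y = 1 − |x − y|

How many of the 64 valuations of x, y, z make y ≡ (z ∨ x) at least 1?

value 1: 16 assignments (counts)
value 2/3: 24 assignments
value 1/3: 16 assignments
value 0: 8 assignments
So 16 of the 64 assignments meet the threshold.

16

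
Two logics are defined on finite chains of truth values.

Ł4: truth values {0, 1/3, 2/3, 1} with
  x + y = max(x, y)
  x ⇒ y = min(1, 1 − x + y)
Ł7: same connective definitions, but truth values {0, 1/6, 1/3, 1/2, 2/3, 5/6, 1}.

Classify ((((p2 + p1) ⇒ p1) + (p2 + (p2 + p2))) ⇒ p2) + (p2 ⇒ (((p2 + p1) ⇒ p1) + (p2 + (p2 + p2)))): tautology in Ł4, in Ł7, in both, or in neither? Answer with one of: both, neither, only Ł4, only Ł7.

both

In Ł4: every assignment gives 1 — tautology.
In Ł7: every assignment gives 1 — tautology.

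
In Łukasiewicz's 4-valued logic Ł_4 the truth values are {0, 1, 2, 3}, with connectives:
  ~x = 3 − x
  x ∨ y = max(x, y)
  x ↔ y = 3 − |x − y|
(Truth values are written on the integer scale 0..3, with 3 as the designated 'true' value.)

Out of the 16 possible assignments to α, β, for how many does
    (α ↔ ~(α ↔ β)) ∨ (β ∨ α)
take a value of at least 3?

11

α = 0, β = 0 ↦ 3  ≥
α = 0, β = 1 ↦ 2  <
α = 0, β = 2 ↦ 2  <
α = 0, β = 3 ↦ 3  ≥
α = 1, β = 0 ↦ 3  ≥
α = 1, β = 1 ↦ 2  <
α = 1, β = 2 ↦ 3  ≥
α = 1, β = 3 ↦ 3  ≥
α = 2, β = 0 ↦ 3  ≥
α = 2, β = 1 ↦ 2  <
α = 2, β = 2 ↦ 2  <
α = 2, β = 3 ↦ 3  ≥
α = 3, β = 0 ↦ 3  ≥
α = 3, β = 1 ↦ 3  ≥
α = 3, β = 2 ↦ 3  ≥
α = 3, β = 3 ↦ 3  ≥
So 11 of the 16 assignments meet the threshold.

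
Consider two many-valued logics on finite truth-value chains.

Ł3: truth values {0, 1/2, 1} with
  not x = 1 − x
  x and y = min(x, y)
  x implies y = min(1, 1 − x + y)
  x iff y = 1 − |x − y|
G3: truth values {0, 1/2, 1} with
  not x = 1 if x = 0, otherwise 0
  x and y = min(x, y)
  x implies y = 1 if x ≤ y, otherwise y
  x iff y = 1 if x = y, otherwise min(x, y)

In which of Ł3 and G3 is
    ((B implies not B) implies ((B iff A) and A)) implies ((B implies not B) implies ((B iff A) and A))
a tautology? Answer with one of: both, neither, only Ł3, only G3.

In Ł3: every assignment gives 1 — tautology.
In G3: every assignment gives 1 — tautology.

both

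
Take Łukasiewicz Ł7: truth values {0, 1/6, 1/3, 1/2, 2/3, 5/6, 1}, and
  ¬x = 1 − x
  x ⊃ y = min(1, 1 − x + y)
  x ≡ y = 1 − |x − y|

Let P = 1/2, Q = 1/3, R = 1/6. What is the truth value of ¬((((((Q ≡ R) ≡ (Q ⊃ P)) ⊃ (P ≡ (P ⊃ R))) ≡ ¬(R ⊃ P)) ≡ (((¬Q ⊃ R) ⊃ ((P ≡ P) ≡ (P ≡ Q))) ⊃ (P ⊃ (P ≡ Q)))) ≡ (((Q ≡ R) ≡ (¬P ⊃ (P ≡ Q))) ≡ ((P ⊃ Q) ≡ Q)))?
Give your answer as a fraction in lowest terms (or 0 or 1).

Q ≡ R = 1/3 ≡ 1/6 = 5/6
Q ⊃ P = 1/3 ⊃ 1/2 = 1
(Q ≡ R) ≡ (Q ⊃ P) = 5/6 ≡ 1 = 5/6
P ⊃ R = 1/2 ⊃ 1/6 = 2/3
P ≡ (P ⊃ R) = 1/2 ≡ 2/3 = 5/6
((Q ≡ R) ≡ (Q ⊃ P)) ⊃ (P ≡ (P ⊃ R)) = 5/6 ⊃ 5/6 = 1
R ⊃ P = 1/6 ⊃ 1/2 = 1
¬(R ⊃ P) = ¬1 = 0
(((Q ≡ R) ≡ (Q ⊃ P)) ⊃ (P ≡ (P ⊃ R))) ≡ ¬(R ⊃ P) = 1 ≡ 0 = 0
¬Q = ¬1/3 = 2/3
¬Q ⊃ R = 2/3 ⊃ 1/6 = 1/2
P ≡ P = 1/2 ≡ 1/2 = 1
P ≡ Q = 1/2 ≡ 1/3 = 5/6
(P ≡ P) ≡ (P ≡ Q) = 1 ≡ 5/6 = 5/6
(¬Q ⊃ R) ⊃ ((P ≡ P) ≡ (P ≡ Q)) = 1/2 ⊃ 5/6 = 1
P ≡ Q = 1/2 ≡ 1/3 = 5/6
P ⊃ (P ≡ Q) = 1/2 ⊃ 5/6 = 1
((¬Q ⊃ R) ⊃ ((P ≡ P) ≡ (P ≡ Q))) ⊃ (P ⊃ (P ≡ Q)) = 1 ⊃ 1 = 1
((((Q ≡ R) ≡ (Q ⊃ P)) ⊃ (P ≡ (P ⊃ R))) ≡ ¬(R ⊃ P)) ≡ (((¬Q ⊃ R) ⊃ ((P ≡ P) ≡ (P ≡ Q))) ⊃ (P ⊃ (P ≡ Q))) = 0 ≡ 1 = 0
Q ≡ R = 1/3 ≡ 1/6 = 5/6
¬P = ¬1/2 = 1/2
P ≡ Q = 1/2 ≡ 1/3 = 5/6
¬P ⊃ (P ≡ Q) = 1/2 ⊃ 5/6 = 1
(Q ≡ R) ≡ (¬P ⊃ (P ≡ Q)) = 5/6 ≡ 1 = 5/6
P ⊃ Q = 1/2 ⊃ 1/3 = 5/6
(P ⊃ Q) ≡ Q = 5/6 ≡ 1/3 = 1/2
((Q ≡ R) ≡ (¬P ⊃ (P ≡ Q))) ≡ ((P ⊃ Q) ≡ Q) = 5/6 ≡ 1/2 = 2/3
(((((Q ≡ R) ≡ (Q ⊃ P)) ⊃ (P ≡ (P ⊃ R))) ≡ ¬(R ⊃ P)) ≡ (((¬Q ⊃ R) ⊃ ((P ≡ P) ≡ (P ≡ Q))) ⊃ (P ⊃ (P ≡ Q)))) ≡ (((Q ≡ R) ≡ (¬P ⊃ (P ≡ Q))) ≡ ((P ⊃ Q) ≡ Q)) = 0 ≡ 2/3 = 1/3
¬((((((Q ≡ R) ≡ (Q ⊃ P)) ⊃ (P ≡ (P ⊃ R))) ≡ ¬(R ⊃ P)) ≡ (((¬Q ⊃ R) ⊃ ((P ≡ P) ≡ (P ≡ Q))) ⊃ (P ⊃ (P ≡ Q)))) ≡ (((Q ≡ R) ≡ (¬P ⊃ (P ≡ Q))) ≡ ((P ⊃ Q) ≡ Q))) = ¬1/3 = 2/3

2/3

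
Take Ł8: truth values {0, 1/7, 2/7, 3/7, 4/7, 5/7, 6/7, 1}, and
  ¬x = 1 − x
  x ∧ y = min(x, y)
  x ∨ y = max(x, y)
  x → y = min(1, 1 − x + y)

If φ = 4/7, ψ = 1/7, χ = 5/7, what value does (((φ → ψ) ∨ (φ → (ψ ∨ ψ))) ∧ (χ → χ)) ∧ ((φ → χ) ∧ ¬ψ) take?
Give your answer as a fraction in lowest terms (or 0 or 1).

4/7

φ → ψ = 4/7 → 1/7 = 4/7
ψ ∨ ψ = 1/7 ∨ 1/7 = 1/7
φ → (ψ ∨ ψ) = 4/7 → 1/7 = 4/7
(φ → ψ) ∨ (φ → (ψ ∨ ψ)) = 4/7 ∨ 4/7 = 4/7
χ → χ = 5/7 → 5/7 = 1
((φ → ψ) ∨ (φ → (ψ ∨ ψ))) ∧ (χ → χ) = 4/7 ∧ 1 = 4/7
φ → χ = 4/7 → 5/7 = 1
¬ψ = ¬1/7 = 6/7
(φ → χ) ∧ ¬ψ = 1 ∧ 6/7 = 6/7
(((φ → ψ) ∨ (φ → (ψ ∨ ψ))) ∧ (χ → χ)) ∧ ((φ → χ) ∧ ¬ψ) = 4/7 ∧ 6/7 = 4/7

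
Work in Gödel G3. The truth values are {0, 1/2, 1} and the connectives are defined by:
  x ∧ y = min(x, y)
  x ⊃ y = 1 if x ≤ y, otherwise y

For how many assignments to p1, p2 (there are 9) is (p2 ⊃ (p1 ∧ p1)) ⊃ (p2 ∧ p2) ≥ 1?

4

p1 = 0, p2 = 0 ↦ 0  <
p1 = 0, p2 = 1/2 ↦ 1  ≥
p1 = 0, p2 = 1 ↦ 1  ≥
p1 = 1/2, p2 = 0 ↦ 0  <
p1 = 1/2, p2 = 1/2 ↦ 1/2  <
p1 = 1/2, p2 = 1 ↦ 1  ≥
p1 = 1, p2 = 0 ↦ 0  <
p1 = 1, p2 = 1/2 ↦ 1/2  <
p1 = 1, p2 = 1 ↦ 1  ≥
So 4 of the 9 assignments meet the threshold.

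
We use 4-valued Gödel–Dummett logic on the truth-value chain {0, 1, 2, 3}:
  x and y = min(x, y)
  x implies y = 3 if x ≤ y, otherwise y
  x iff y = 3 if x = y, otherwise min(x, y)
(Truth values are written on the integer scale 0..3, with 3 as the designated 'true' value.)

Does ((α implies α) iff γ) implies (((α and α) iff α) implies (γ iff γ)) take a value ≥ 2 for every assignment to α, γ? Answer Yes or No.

α = 0, γ = 0 ↦ 3
α = 0, γ = 1 ↦ 3
α = 0, γ = 2 ↦ 3
α = 0, γ = 3 ↦ 3
α = 1, γ = 0 ↦ 3
α = 1, γ = 1 ↦ 3
α = 1, γ = 2 ↦ 3
α = 1, γ = 3 ↦ 3
α = 2, γ = 0 ↦ 3
α = 2, γ = 1 ↦ 3
α = 2, γ = 2 ↦ 3
α = 2, γ = 3 ↦ 3
α = 3, γ = 0 ↦ 3
α = 3, γ = 1 ↦ 3
α = 3, γ = 2 ↦ 3
α = 3, γ = 3 ↦ 3
Every assignment gives a value ≥ 2.

Yes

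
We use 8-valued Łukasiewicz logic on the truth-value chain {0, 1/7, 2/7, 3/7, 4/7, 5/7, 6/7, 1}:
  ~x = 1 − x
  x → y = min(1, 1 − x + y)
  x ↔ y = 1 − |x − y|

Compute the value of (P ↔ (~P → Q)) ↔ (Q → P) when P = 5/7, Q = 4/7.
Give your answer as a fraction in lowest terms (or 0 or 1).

5/7

~P = ~5/7 = 2/7
~P → Q = 2/7 → 4/7 = 1
P ↔ (~P → Q) = 5/7 ↔ 1 = 5/7
Q → P = 4/7 → 5/7 = 1
(P ↔ (~P → Q)) ↔ (Q → P) = 5/7 ↔ 1 = 5/7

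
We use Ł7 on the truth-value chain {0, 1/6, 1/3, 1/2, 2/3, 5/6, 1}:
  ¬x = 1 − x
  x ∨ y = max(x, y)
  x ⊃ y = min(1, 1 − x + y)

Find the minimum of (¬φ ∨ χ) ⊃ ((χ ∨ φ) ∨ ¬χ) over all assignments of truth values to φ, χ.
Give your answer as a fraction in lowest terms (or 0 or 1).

Take φ = 0, χ = 1/2:
¬φ = ¬0 = 1
¬φ ∨ χ = 1 ∨ 1/2 = 1
χ ∨ φ = 1/2 ∨ 0 = 1/2
¬χ = ¬1/2 = 1/2
(χ ∨ φ) ∨ ¬χ = 1/2 ∨ 1/2 = 1/2
(¬φ ∨ χ) ⊃ ((χ ∨ φ) ∨ ¬χ) = 1 ⊃ 1/2 = 1/2
No assignment yields a value below 1/2, so this is the minimum.

1/2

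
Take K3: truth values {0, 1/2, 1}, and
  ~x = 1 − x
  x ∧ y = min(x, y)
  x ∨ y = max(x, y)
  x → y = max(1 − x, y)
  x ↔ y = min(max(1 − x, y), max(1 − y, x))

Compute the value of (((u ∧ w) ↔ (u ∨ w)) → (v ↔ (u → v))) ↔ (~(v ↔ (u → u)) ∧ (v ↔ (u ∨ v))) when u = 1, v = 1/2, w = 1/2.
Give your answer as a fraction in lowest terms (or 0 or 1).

u ∧ w = 1 ∧ 1/2 = 1/2
u ∨ w = 1 ∨ 1/2 = 1
(u ∧ w) ↔ (u ∨ w) = 1/2 ↔ 1 = 1/2
u → v = 1 → 1/2 = 1/2
v ↔ (u → v) = 1/2 ↔ 1/2 = 1/2
((u ∧ w) ↔ (u ∨ w)) → (v ↔ (u → v)) = 1/2 → 1/2 = 1/2
u → u = 1 → 1 = 1
v ↔ (u → u) = 1/2 ↔ 1 = 1/2
~(v ↔ (u → u)) = ~1/2 = 1/2
u ∨ v = 1 ∨ 1/2 = 1
v ↔ (u ∨ v) = 1/2 ↔ 1 = 1/2
~(v ↔ (u → u)) ∧ (v ↔ (u ∨ v)) = 1/2 ∧ 1/2 = 1/2
(((u ∧ w) ↔ (u ∨ w)) → (v ↔ (u → v))) ↔ (~(v ↔ (u → u)) ∧ (v ↔ (u ∨ v))) = 1/2 ↔ 1/2 = 1/2

1/2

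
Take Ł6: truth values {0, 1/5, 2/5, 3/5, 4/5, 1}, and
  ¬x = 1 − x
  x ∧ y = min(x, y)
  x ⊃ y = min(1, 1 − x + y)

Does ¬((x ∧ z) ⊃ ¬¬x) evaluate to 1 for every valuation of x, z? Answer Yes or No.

No

Counterexample: take x = 0, z = 0.
x ∧ z = 0 ∧ 0 = 0
¬x = ¬0 = 1
¬¬x = ¬1 = 0
(x ∧ z) ⊃ ¬¬x = 0 ⊃ 0 = 1
¬((x ∧ z) ⊃ ¬¬x) = ¬1 = 0
This gives 0 ≠ 1.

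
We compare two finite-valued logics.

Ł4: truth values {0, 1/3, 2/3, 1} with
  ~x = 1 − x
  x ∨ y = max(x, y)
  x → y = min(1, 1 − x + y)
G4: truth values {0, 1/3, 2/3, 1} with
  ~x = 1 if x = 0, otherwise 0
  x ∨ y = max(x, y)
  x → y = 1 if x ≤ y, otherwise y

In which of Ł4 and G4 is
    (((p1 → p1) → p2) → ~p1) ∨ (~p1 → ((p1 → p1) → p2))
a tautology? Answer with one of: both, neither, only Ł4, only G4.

both

In Ł4: every assignment gives 1 — tautology.
In G4: every assignment gives 1 — tautology.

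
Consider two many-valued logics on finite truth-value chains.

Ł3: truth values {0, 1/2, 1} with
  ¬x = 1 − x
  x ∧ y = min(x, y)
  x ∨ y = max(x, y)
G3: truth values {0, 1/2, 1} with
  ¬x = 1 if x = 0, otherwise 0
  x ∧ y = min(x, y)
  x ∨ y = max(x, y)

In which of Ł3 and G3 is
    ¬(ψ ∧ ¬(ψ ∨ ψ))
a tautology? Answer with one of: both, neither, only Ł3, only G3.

only G3

In Ł3: at ψ = 1/2 the value is 1/2 — not a tautology.
In G3: every assignment gives 1 — tautology.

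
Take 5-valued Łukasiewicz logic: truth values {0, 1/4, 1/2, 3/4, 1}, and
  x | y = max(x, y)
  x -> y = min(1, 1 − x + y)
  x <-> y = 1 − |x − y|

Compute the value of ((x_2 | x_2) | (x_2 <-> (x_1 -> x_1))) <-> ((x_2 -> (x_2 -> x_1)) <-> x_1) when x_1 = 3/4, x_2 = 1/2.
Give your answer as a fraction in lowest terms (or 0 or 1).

x_2 | x_2 = 1/2 | 1/2 = 1/2
x_1 -> x_1 = 3/4 -> 3/4 = 1
x_2 <-> (x_1 -> x_1) = 1/2 <-> 1 = 1/2
(x_2 | x_2) | (x_2 <-> (x_1 -> x_1)) = 1/2 | 1/2 = 1/2
x_2 -> x_1 = 1/2 -> 3/4 = 1
x_2 -> (x_2 -> x_1) = 1/2 -> 1 = 1
(x_2 -> (x_2 -> x_1)) <-> x_1 = 1 <-> 3/4 = 3/4
((x_2 | x_2) | (x_2 <-> (x_1 -> x_1))) <-> ((x_2 -> (x_2 -> x_1)) <-> x_1) = 1/2 <-> 3/4 = 3/4

3/4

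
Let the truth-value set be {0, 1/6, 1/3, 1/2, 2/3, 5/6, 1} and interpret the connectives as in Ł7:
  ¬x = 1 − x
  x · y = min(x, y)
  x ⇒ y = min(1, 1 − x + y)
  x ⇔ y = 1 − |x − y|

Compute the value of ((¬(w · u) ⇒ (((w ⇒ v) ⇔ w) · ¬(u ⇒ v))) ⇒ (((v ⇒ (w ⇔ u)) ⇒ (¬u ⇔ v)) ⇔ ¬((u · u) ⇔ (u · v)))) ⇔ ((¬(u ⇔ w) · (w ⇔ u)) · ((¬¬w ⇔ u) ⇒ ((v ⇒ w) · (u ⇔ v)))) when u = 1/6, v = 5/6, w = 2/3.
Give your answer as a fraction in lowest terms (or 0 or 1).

2/3

w · u = 2/3 · 1/6 = 1/6
¬(w · u) = ¬1/6 = 5/6
w ⇒ v = 2/3 ⇒ 5/6 = 1
(w ⇒ v) ⇔ w = 1 ⇔ 2/3 = 2/3
u ⇒ v = 1/6 ⇒ 5/6 = 1
¬(u ⇒ v) = ¬1 = 0
((w ⇒ v) ⇔ w) · ¬(u ⇒ v) = 2/3 · 0 = 0
¬(w · u) ⇒ (((w ⇒ v) ⇔ w) · ¬(u ⇒ v)) = 5/6 ⇒ 0 = 1/6
w ⇔ u = 2/3 ⇔ 1/6 = 1/2
v ⇒ (w ⇔ u) = 5/6 ⇒ 1/2 = 2/3
¬u = ¬1/6 = 5/6
¬u ⇔ v = 5/6 ⇔ 5/6 = 1
(v ⇒ (w ⇔ u)) ⇒ (¬u ⇔ v) = 2/3 ⇒ 1 = 1
u · u = 1/6 · 1/6 = 1/6
u · v = 1/6 · 5/6 = 1/6
(u · u) ⇔ (u · v) = 1/6 ⇔ 1/6 = 1
¬((u · u) ⇔ (u · v)) = ¬1 = 0
((v ⇒ (w ⇔ u)) ⇒ (¬u ⇔ v)) ⇔ ¬((u · u) ⇔ (u · v)) = 1 ⇔ 0 = 0
(¬(w · u) ⇒ (((w ⇒ v) ⇔ w) · ¬(u ⇒ v))) ⇒ (((v ⇒ (w ⇔ u)) ⇒ (¬u ⇔ v)) ⇔ ¬((u · u) ⇔ (u · v))) = 1/6 ⇒ 0 = 5/6
u ⇔ w = 1/6 ⇔ 2/3 = 1/2
¬(u ⇔ w) = ¬1/2 = 1/2
w ⇔ u = 2/3 ⇔ 1/6 = 1/2
¬(u ⇔ w) · (w ⇔ u) = 1/2 · 1/2 = 1/2
¬w = ¬2/3 = 1/3
¬¬w = ¬1/3 = 2/3
¬¬w ⇔ u = 2/3 ⇔ 1/6 = 1/2
v ⇒ w = 5/6 ⇒ 2/3 = 5/6
u ⇔ v = 1/6 ⇔ 5/6 = 1/3
(v ⇒ w) · (u ⇔ v) = 5/6 · 1/3 = 1/3
(¬¬w ⇔ u) ⇒ ((v ⇒ w) · (u ⇔ v)) = 1/2 ⇒ 1/3 = 5/6
(¬(u ⇔ w) · (w ⇔ u)) · ((¬¬w ⇔ u) ⇒ ((v ⇒ w) · (u ⇔ v))) = 1/2 · 5/6 = 1/2
((¬(w · u) ⇒ (((w ⇒ v) ⇔ w) · ¬(u ⇒ v))) ⇒ (((v ⇒ (w ⇔ u)) ⇒ (¬u ⇔ v)) ⇔ ¬((u · u) ⇔ (u · v)))) ⇔ ((¬(u ⇔ w) · (w ⇔ u)) · ((¬¬w ⇔ u) ⇒ ((v ⇒ w) · (u ⇔ v)))) = 5/6 ⇔ 1/2 = 2/3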